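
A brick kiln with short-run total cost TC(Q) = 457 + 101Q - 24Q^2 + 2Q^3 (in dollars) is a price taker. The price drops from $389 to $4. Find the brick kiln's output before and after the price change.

AVC = 101 - 24Q + 2Q^2, minimized at Q = 6 where min AVC = $29. MC = 101 - 48Q + 6Q^2.
At P = $389 ≥ min AVC, set P = MC on the rising branch: Q = 12.
At P = $4 < min AVC = $29, price no longer covers variable cost at any output, so the firm shuts down: Q = 0.

Output falls from 12 to 0 (the firm shuts down)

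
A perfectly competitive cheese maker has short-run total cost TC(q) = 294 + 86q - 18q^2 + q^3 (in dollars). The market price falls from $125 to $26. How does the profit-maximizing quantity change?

MC = 86 - 36q + 3q^2; the shutdown threshold is min AVC = $5 (at q = 9).
At P = $125 ≥ min AVC, set P = MC on the rising branch: q = 13.
At P = $26 ≥ min AVC, set P = MC: q = 10. The firm stays open but cuts output.

Output falls from 13 to 10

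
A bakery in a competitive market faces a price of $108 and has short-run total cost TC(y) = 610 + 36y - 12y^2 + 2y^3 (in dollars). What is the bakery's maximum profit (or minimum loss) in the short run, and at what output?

AVC = 36 - 12y + 2y^2 has its minimum $18 at y = 3; price $108 clears that bar, so the firm operates.
MC = 36 - 24y + 6y^2. Setting P = MC and taking the root on the rising branch gives y* = 6.
TR = 108·6 = 648. TC = 610 + 216 = 826. Profit = 648 − 826 = -$178.
Shutting down would mean losing the fixed cost of $610, so operating at a loss of $178 is better by $432.

Profit = -$178 at y = 6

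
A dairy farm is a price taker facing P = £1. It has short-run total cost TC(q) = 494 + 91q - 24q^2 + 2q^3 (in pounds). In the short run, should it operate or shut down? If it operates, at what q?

Shut down

From TC, MC = TC'(q) = 91 - 48q + 6q^2 and AVC = VC/q = 91 - 24q + 2q^2.
AVC hits its minimum where MC = AVC, at q = 6, giving min AVC = 91 - 24·6 + 2·6^2 = £19.
Since P = £1 < min AVC = £19, price fails to cover variable cost at any output.
Shutting down limits the loss to fixed cost, £494.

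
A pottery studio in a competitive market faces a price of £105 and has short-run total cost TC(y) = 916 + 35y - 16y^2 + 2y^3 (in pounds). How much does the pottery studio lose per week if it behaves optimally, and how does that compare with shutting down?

AVC = 35 - 16y + 2y^2 has its minimum £3 at y = 4; price £105 clears that bar, so the firm operates.
With MC = 35 - 32y + 6y^2, P = MC on the upward-sloping part at y* = 7.
TR = 105·7 = 735. TC = 916 + 147 = 1063. Profit = 735 − 1063 = -£328.
By producing, the firm covers all variable cost plus £588 of fixed cost; shutting down would lose the full £916.

Profit = -£328 at y = 7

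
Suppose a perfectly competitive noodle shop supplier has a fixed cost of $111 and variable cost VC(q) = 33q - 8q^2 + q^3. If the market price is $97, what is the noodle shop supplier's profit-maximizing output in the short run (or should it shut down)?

Strip out fixed cost: VC = 33q - 8q^2 + q^3. Then AVC = 33 - 8q + q^2 and MC = 33 - 16q + 3q^2.
AVC hits its minimum where MC = AVC, at q = 4, giving min AVC = 33 - 8·4 + 4^2 = $17.
Because $97 ≥ $17, revenue can cover variable cost; the firm operates.
Solving P = MC: -64 - 16q + 3q^2 = 0 ⇒ q = -8/3 or 8. On the upward-sloping branch, q* = 8.
Check: AVC at q = 8 is $33 ≤ P, so revenue covers variable cost.
Profit = P·q − TC = 97·8 − 375 = $401.

Produce at q = 8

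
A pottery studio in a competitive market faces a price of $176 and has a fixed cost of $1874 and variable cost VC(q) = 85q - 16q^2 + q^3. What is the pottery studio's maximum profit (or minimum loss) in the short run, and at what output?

Profit = -$184 at q = 13

AVC = 85 - 16q + q^2; min AVC = $21 at q = 8. Since P = $176 ≥ min AVC, the firm produces.
With MC = 85 - 32q + 3q^2, P = MC on the upward-sloping part at q* = 13.
TR = 176·13 = 2288. TC = 1874 + 598 = 2472. Profit = 2288 − 2472 = -$184.
That loss of $184 beats the $1874 the firm would lose by shutting down; producing recovers $1690 of fixed cost.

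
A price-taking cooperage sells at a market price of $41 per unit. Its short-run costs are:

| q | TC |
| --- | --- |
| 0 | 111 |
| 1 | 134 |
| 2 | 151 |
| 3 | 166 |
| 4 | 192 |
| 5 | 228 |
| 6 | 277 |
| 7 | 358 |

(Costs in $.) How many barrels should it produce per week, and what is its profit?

q = 5; profit = -$23

Compute π = P·q − TC at each output: q=0: -111; q=1: -93; q=2: -69; q=3: -43; q=4: -28; q=5: -23; q=6: -31; q=7: -71.
Profit is maximized at q = 5. AVC there is 117/5 = $23.40 ≤ P, so producing beats shutting down (which would give -$111).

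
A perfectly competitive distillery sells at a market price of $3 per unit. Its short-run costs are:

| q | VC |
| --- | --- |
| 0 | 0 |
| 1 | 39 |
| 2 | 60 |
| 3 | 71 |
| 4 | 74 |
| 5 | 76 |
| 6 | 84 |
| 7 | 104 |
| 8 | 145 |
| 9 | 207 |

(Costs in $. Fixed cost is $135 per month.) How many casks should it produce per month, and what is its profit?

Tabulate TR − TC: q=0: -135; q=1: -171; q=2: -189; q=3: -197; q=4: -197; q=5: -196; q=6: -201; q=7: -218; q=8: -256; q=9: -315.
Profit is highest at q = 0. Equivalently, the lowest AVC in the table is 84/6 ≈ $14 at q = 6, and P = $3 falls below it — price never covers variable cost, so the firm shuts down and loses only its fixed cost.

q = 0 (shut down); profit = -$135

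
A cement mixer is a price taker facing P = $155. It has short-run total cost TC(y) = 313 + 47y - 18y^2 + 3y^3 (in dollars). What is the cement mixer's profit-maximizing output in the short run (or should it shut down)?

Strip out fixed cost: VC = 47y - 18y^2 + 3y^3. Then AVC = 47 - 18y + 3y^2 and MC = 47 - 36y + 9y^2.
AVC is minimized where dAVC/dy = -18 + 6y = 0, at y = 3; min AVC = 47 - 18·3 + 3·3^2 = $20.
Since P = $155 ≥ min AVC = $20, price covers variable cost and the firm should produce.
Set P = MC: 155 = 47 - 36y + 9y^2 → -108 - 36y + 9y^2 = 0. The roots are y = -2 and y = 6; the profit-maximizing output is on the rising part of MC, so y* = 6.
Check: AVC at y = 6 is $47 ≤ P, so revenue covers variable cost.
Profit = P·y − TC = 155·6 − 595 = $335.

Produce at y = 6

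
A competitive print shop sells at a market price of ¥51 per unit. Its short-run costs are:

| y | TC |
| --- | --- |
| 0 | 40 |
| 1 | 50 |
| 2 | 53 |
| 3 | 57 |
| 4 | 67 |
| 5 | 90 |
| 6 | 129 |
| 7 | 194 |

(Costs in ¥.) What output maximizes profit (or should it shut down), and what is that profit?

y = 6; profit = ¥177

Profit at each row (π = 51y − TC): y=0: -40; y=1: 1; y=2: 49; y=3: 96; y=4: 137; y=5: 165; y=6: 177; y=7: 163.
Profit is maximized at y = 6. AVC there is 89/6 = ¥14.83 ≤ P, so producing beats shutting down (which would give -¥40).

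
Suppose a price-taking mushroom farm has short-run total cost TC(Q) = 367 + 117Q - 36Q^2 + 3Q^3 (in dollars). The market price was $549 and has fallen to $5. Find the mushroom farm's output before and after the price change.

Output falls from 12 to 0 (the firm shuts down)

AVC = 117 - 36Q + 3Q^2, minimized at Q = 6 where min AVC = $9. MC = 117 - 72Q + 9Q^2.
With P = $549 above the shutdown price, P = MC gives Q = 12.
At P = $5 < min AVC = $9, price no longer covers variable cost at any output, so the firm shuts down: Q = 0.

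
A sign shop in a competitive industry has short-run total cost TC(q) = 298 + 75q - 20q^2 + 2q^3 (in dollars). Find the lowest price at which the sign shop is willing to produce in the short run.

The shutdown price is the minimum of AVC. VC = 75q - 20q^2 + 2q^3, so AVC = 75 - 20q + 2q^2.
dAVC/dq = -20 + 4q = 0 gives q = 5. min AVC = 75 - 20·5 + 2·5^2 = 25.
For P < $25 the firm produces nothing.

$25 per unit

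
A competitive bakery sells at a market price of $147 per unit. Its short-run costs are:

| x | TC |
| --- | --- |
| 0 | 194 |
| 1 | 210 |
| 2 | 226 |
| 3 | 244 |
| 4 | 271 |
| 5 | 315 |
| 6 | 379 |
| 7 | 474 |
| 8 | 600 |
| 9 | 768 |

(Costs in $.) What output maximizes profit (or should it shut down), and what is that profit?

Tabulate TR − TC: x=0: -194; x=1: -63; x=2: 68; x=3: 197; x=4: 317; x=5: 420; x=6: 503; x=7: 555; x=8: 576; x=9: 555.
Profit is maximized at x = 8. AVC there is 406/8 = $50.75 ≤ P, so producing beats shutting down (which would give -$194).

x = 8; profit = $576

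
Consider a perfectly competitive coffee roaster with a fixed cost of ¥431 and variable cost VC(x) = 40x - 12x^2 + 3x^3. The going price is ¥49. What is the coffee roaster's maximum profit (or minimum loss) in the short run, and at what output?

Profit = -¥377 at x = 3

AVC = 40 - 12x + 3x^2 has its minimum ¥28 at x = 2; price ¥49 clears that bar, so the firm operates.
MC = 40 - 24x + 9x^2. Setting P = MC and taking the root on the rising branch gives x* = 3.
TR = 49·3 = 147. TC = 431 + 93 = 524. Profit = 147 − 524 = -¥377.
Shutting down would mean losing the fixed cost of ¥431, so operating at a loss of ¥377 is better by ¥54.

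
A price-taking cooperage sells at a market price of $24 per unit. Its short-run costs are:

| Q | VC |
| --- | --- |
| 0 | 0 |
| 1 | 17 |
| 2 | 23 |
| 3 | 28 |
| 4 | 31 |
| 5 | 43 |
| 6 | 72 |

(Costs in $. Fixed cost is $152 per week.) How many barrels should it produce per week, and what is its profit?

Compute π = P·Q − TC at each output: Q=0: -152; Q=1: -145; Q=2: -127; Q=3: -108; Q=4: -87; Q=5: -75; Q=6: -80.
Profit is maximized at Q = 5. AVC there is 43/5 = $8.60 ≤ P, so producing beats shutting down (which would give -$152).

Q = 5; profit = -$75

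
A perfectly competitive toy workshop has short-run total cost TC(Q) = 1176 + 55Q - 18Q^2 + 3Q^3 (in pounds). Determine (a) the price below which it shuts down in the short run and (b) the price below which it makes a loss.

Shutdown price = £28; break-even price = £244

AVC = 55 - 18Q + 3Q^2; minimized at Q = 3, giving min AVC = £28. That is the shutdown price.
ATC = 1176/Q + 55 - 18Q + 3Q^2. Setting dATC/dQ = −1176/Q^2 − 18 + 6Q = 0 gives Q = 7 (since 6·7^3 − 18·7^2 = 1176).
min ATC = 1176/7 + 55 − 18·7 + 3·7^2 = £244. That is the break-even price.
Between these two prices the firm operates at a loss; above £244 it earns a profit.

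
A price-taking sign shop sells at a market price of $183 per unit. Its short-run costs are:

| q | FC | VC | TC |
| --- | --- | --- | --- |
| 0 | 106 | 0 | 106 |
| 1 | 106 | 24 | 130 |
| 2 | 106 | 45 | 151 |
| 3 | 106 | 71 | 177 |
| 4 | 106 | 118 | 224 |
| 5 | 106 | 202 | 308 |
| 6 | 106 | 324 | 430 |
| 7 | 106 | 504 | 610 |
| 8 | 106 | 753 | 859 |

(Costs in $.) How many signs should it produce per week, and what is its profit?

Profit at each row (π = 183q − TC): q=0: -106; q=1: 53; q=2: 215; q=3: 372; q=4: 508; q=5: 607; q=6: 668; q=7: 671; q=8: 605.
Profit is maximized at q = 7. AVC there is 504/7 = $72 ≤ P, so producing beats shutting down (which would give -$106).

q = 7; profit = $671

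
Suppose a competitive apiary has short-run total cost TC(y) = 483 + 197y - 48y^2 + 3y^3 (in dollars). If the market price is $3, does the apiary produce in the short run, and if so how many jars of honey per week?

Variable cost is VC = 197y - 48y^2 + 3y^3, so AVC = VC/y = 197 - 48y + 3y^2 and MC = dTC/dy = 197 - 96y + 9y^2.
AVC hits its minimum where MC = AVC, at y = 8, giving min AVC = 197 - 48·8 + 3·8^2 = $5.
With P < min AVC ($3 < $5), every unit sold adds to the loss.
The firm minimizes its loss by shutting down and losing only its fixed cost of $483.

Shut down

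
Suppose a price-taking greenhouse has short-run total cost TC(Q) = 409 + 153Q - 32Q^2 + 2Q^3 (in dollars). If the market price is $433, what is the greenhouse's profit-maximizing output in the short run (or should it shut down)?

From TC, MC = TC'(Q) = 153 - 64Q + 6Q^2 and AVC = VC/Q = 153 - 32Q + 2Q^2.
The AVC parabola has its vertex at Q = 32/4 = 8, where AVC = 153 - 32·8 + 2·8^2 = $25.
P = $433 exceeds min AVC = $25, so the firm stays open.
P = MC gives -280 - 64Q + 6Q^2 = 0, with roots -10/3 and 14. Take the larger (rising MC): Q* = 14.
Check: AVC at Q = 14 is $97 ≤ P, so revenue covers variable cost.
Profit = P·Q − TC = 433·14 − 1767 = $4295.

Produce at Q = 14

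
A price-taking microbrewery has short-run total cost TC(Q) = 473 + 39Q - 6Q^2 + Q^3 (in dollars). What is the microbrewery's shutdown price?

$30 per unit

The shutdown price is the minimum of AVC. VC = 39Q - 6Q^2 + Q^3, so AVC = 39 - 6Q + Q^2.
At the minimum of AVC, MC = AVC. MC = 39 - 12Q + 3Q^2; setting MC = AVC gives 2Q^2 - 6Q = 0, so Q = 3. min AVC = 30.
The firm shuts down for any P below $30.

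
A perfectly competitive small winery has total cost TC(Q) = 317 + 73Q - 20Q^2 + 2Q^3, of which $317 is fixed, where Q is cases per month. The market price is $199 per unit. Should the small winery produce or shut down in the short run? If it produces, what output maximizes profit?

Produce at Q = 9

Strip out fixed cost: VC = 73Q - 20Q^2 + 2Q^3. Then AVC = 73 - 20Q + 2Q^2 and MC = 73 - 40Q + 6Q^2.
The AVC parabola has its vertex at Q = 20/4 = 5, where AVC = 73 - 20·5 + 2·5^2 = $23.
P = $199 exceeds min AVC = $23, so the firm stays open.
Solving P = MC: -126 - 40Q + 6Q^2 = 0 ⇒ Q = -7/3 or 9. On the upward-sloping branch, Q* = 9.
Check: AVC at Q = 9 is $55 ≤ P, so revenue covers variable cost.
Profit = P·Q − TC = 199·9 − 812 = $979.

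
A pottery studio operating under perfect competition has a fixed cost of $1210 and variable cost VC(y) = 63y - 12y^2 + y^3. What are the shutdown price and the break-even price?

Shutdown price = $27; break-even price = $162

Shutdown price = min AVC. AVC = 63 - 12y + y^2, with vertex at y = 6 and minimum $27.
ATC = 1210/y + 63 - 12y + y^2. Setting dATC/dy = −1210/y^2 − 12 + 2y = 0 gives y = 11 (since 2·11^3 − 12·11^2 = 1210).
min ATC = 1210/11 + 63 − 12·11 + 11^2 = $162. That is the break-even price.
Between these two prices the firm operates at a loss; above $162 it earns a profit.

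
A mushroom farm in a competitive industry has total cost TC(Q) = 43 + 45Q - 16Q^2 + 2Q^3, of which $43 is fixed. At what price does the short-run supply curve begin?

$13 per unit

Short-run supply begins at min AVC. From VC = 45Q - 16Q^2 + 2Q^3, AVC = 45 - 16Q + 2Q^2.
dAVC/dQ = -16 + 4Q = 0 gives Q = 4. min AVC = 45 - 16·4 + 2·4^2 = 13.
The firm shuts down for any P below $13.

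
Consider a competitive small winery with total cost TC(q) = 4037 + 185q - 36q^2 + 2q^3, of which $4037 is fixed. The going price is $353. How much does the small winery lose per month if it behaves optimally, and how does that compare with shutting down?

Profit = -$117 at q = 14

AVC = 185 - 36q + 2q^2; min AVC = $23 at q = 9. Since P = $353 ≥ min AVC, the firm produces.
MC = 185 - 72q + 6q^2. Setting P = MC and taking the root on the rising branch gives q* = 14.
TR = 353·14 = 4942. TC = 4037 + 1022 = 5059. Profit = 4942 − 5059 = -$117.
Shutting down would mean losing the fixed cost of $4037, so operating at a loss of $117 is better by $3920.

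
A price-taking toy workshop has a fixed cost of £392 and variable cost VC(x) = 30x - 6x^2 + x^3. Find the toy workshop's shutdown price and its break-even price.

Shutdown price = £21; break-even price = £93

AVC = 30 - 6x + x^2; minimized at x = 3, giving min AVC = £21. That is the shutdown price.
ATC = 392/x + 30 - 6x + x^2. Setting dATC/dx = −392/x^2 − 6 + 2x = 0 gives x = 7 (since 2·7^3 − 6·7^2 = 392).
min ATC = 392/7 + 30 − 6·7 + 7^2 = £93. That is the break-even price.
For £21 ≤ P < £93 the firm produces at a loss; below £21 it shuts down.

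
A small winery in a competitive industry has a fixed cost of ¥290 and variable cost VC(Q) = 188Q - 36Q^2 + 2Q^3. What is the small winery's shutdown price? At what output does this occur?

¥26 per unit, at Q = 9

The firm shuts down when price falls below the minimum of average variable cost. AVC = VC/Q = 188 - 36Q + 2Q^2.
dAVC/dQ = -36 + 4Q = 0 gives Q = 9. min AVC = 188 - 36·9 + 2·9^2 = 26.
The firm shuts down for any P below ¥26.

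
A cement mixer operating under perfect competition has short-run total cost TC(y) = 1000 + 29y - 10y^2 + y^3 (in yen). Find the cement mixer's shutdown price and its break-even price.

AVC = 29 - 10y + y^2; minimized at y = 5, giving min AVC = ¥4. That is the shutdown price.
ATC = 1000/y + 29 - 10y + y^2. Setting dATC/dy = −1000/y^2 − 10 + 2y = 0 gives y = 10 (since 2·10^3 − 10·10^2 = 1000).
min ATC = 1000/10 + 29 − 10·10 + 10^2 = ¥129. That is the break-even price.
Between these two prices the firm operates at a loss; above ¥129 it earns a profit.

Shutdown price = ¥4; break-even price = ¥129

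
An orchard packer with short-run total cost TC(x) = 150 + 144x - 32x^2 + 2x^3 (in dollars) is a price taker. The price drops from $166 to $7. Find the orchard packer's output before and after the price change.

Output falls from 11 to 0 (the firm shuts down)

MC = 144 - 64x + 6x^2; the shutdown threshold is min AVC = $16 (at x = 8).
With P = $166 above the shutdown price, P = MC gives x = 11.
At P = $7 < min AVC = $16, price no longer covers variable cost at any output, so the firm shuts down: x = 0.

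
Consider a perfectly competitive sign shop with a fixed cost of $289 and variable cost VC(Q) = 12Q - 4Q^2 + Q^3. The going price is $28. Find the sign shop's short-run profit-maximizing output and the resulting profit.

Profit = -$225 at Q = 4

AVC = 12 - 4Q + Q^2; min AVC = $8 at Q = 2. Since P = $28 ≥ min AVC, the firm produces.
MC = 12 - 8Q + 3Q^2. Setting P = MC and taking the root on the rising branch gives Q* = 4.
TR = 28·4 = 112. TC = 289 + 48 = 337. Profit = 112 − 337 = -$225.
By producing, the firm covers all variable cost plus $64 of fixed cost; shutting down would lose the full $289.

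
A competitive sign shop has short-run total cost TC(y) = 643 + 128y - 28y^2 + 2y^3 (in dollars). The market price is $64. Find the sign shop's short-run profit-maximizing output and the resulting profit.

Profit = -$387 at y = 8

AVC = 128 - 28y + 2y^2; min AVC = $30 at y = 7. Since P = $64 ≥ min AVC, the firm produces.
MC = 128 - 56y + 6y^2. Setting P = MC and taking the root on the rising branch gives y* = 8.
TR = 64·8 = 512. TC = 643 + 256 = 899. Profit = 512 − 899 = -$387.
That loss of $387 beats the $643 the firm would lose by shutting down; producing recovers $256 of fixed cost.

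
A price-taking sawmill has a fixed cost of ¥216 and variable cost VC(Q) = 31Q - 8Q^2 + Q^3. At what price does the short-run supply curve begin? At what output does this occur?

¥15 per unit, at Q = 4

The firm shuts down when price falls below the minimum of average variable cost. AVC = VC/Q = 31 - 8Q + Q^2.
At the minimum of AVC, MC = AVC. MC = 31 - 16Q + 3Q^2; setting MC = AVC gives 2Q^2 - 8Q = 0, so Q = 4. min AVC = 15.
The firm shuts down for any P below ¥15.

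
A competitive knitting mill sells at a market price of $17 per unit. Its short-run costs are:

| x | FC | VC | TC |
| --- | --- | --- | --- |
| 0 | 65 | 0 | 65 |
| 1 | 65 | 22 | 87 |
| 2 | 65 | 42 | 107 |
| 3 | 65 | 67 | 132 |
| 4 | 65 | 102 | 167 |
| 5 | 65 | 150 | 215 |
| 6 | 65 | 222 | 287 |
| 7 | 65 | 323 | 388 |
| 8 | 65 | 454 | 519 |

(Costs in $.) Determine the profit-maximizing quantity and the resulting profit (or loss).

x = 0 (shut down); profit = -$65

Compute π = P·x − TC at each output: x=0: -65; x=1: -70; x=2: -73; x=3: -81; x=4: -99; x=5: -130; x=6: -185; x=7: -269; x=8: -383.
Profit is highest at x = 0. Equivalently, the lowest AVC in the table is 42/2 ≈ $21 at x = 2, and P = $17 falls below it — price never covers variable cost, so the firm shuts down and loses only its fixed cost.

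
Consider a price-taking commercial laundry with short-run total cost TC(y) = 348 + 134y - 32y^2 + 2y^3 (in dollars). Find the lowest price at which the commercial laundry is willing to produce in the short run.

Short-run supply begins at min AVC. From VC = 134y - 32y^2 + 2y^3, AVC = 134 - 32y + 2y^2.
At the minimum of AVC, MC = AVC. MC = 134 - 64y + 6y^2; setting MC = AVC gives 4y^2 - 32y = 0, so y = 8. min AVC = 6.
So the shutdown price is $6.

$6 per unit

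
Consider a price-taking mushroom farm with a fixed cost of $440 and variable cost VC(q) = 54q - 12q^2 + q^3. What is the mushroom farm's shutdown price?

$18 per unit

Short-run supply begins at min AVC. From VC = 54q - 12q^2 + q^3, AVC = 54 - 12q + q^2.
dAVC/dq = -12 + 2q = 0 gives q = 6. min AVC = 54 - 12·6 + 6^2 = 18.
So the shutdown price is $18.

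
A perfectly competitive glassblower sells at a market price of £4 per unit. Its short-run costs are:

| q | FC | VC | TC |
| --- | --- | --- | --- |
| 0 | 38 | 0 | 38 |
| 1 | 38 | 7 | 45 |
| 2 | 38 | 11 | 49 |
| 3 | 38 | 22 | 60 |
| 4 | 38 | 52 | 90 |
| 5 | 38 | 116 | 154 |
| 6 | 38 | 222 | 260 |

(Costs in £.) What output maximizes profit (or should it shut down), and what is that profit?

q = 0 (shut down); profit = -£38

Profit at each row (π = 4q − TC): q=0: -38; q=1: -41; q=2: -41; q=3: -48; q=4: -74; q=5: -134; q=6: -236.
Profit is highest at q = 0. Equivalently, the lowest AVC in the table is 11/2 ≈ £5.50 at q = 2, and P = £4 falls below it — price never covers variable cost, so the firm shuts down and loses only its fixed cost.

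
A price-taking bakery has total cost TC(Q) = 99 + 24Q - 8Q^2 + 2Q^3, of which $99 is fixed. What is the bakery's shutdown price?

The firm shuts down when price falls below the minimum of average variable cost. AVC = VC/Q = 24 - 8Q + 2Q^2.
At the minimum of AVC, MC = AVC. MC = 24 - 16Q + 6Q^2; setting MC = AVC gives 4Q^2 - 8Q = 0, so Q = 2. min AVC = 16.
The firm shuts down for any P below $16.

$16 per unit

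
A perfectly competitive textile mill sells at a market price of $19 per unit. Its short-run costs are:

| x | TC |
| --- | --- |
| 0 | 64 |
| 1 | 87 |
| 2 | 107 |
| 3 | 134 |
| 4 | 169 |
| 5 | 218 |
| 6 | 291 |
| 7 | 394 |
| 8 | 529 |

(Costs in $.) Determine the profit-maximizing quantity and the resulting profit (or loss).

Tabulate TR − TC: x=0: -64; x=1: -68; x=2: -69; x=3: -77; x=4: -93; x=5: -123; x=6: -177; x=7: -261; x=8: -377.
Profit is highest at x = 0. Equivalently, the lowest AVC in the table is 43/2 ≈ $21.50 at x = 2, and P = $19 falls below it — price never covers variable cost, so the firm shuts down and loses only its fixed cost.

x = 0 (shut down); profit = -$64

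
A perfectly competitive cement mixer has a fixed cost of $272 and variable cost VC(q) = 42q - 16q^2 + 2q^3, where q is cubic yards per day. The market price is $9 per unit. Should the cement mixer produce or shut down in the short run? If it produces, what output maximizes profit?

Strip out fixed cost: VC = 42q - 16q^2 + 2q^3. Then AVC = 42 - 16q + 2q^2 and MC = 42 - 32q + 6q^2.
AVC hits its minimum where MC = AVC, at q = 4, giving min AVC = 42 - 16·4 + 2·4^2 = $10.
With P < min AVC ($9 < $10), every unit sold adds to the loss.
Best response: produce nothing and absorb the $272 fixed cost.

Shut down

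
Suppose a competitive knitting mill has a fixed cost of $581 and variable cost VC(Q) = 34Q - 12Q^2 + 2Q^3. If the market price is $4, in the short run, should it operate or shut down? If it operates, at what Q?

From TC, MC = TC'(Q) = 34 - 24Q + 6Q^2 and AVC = VC/Q = 34 - 12Q + 2Q^2.
The AVC parabola has its vertex at Q = 12/4 = 3, where AVC = 34 - 12·3 + 2·3^2 = $16.
P = $4 lies below min AVC = $16; no output level covers variable cost.
Best response: produce nothing and absorb the $581 fixed cost.

Shut down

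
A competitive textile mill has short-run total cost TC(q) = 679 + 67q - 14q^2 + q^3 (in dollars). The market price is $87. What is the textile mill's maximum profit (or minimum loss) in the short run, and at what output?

Profit = -$79 at q = 10

AVC = 67 - 14q + q^2; min AVC = $18 at q = 7. Since P = $87 ≥ min AVC, the firm produces.
With MC = 67 - 28q + 3q^2, P = MC on the upward-sloping part at q* = 10.
TR = 87·10 = 870. TC = 679 + 270 = 949. Profit = 870 − 949 = -$79.
That loss of $79 beats the $679 the firm would lose by shutting down; producing recovers $600 of fixed cost.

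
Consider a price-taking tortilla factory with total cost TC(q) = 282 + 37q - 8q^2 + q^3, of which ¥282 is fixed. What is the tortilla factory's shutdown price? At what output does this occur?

¥21 per unit, at q = 4

The shutdown price is the minimum of AVC. VC = 37q - 8q^2 + q^3, so AVC = 37 - 8q + q^2.
dAVC/dq = -8 + 2q = 0 gives q = 4. min AVC = 37 - 8·4 + 4^2 = 21.
The firm shuts down for any P below ¥21.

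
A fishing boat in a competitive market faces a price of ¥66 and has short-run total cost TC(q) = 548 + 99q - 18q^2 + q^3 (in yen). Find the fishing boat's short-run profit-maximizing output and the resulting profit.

Profit = -¥64 at q = 11

AVC = 99 - 18q + q^2 has its minimum ¥18 at q = 9; price ¥66 clears that bar, so the firm operates.
With MC = 99 - 36q + 3q^2, P = MC on the upward-sloping part at q* = 11.
TR = 66·11 = 726. TC = 548 + 242 = 790. Profit = 726 − 790 = -¥64.
Shutting down would mean losing the fixed cost of ¥548, so operating at a loss of ¥64 is better by ¥484.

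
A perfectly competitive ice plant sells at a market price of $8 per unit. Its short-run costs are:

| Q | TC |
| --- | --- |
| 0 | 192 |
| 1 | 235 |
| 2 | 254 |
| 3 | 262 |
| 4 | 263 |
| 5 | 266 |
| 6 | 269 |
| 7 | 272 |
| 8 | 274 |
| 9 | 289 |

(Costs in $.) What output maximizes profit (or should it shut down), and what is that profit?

Tabulate TR − TC: Q=0: -192; Q=1: -227; Q=2: -238; Q=3: -238; Q=4: -231; Q=5: -226; Q=6: -221; Q=7: -216; Q=8: -210; Q=9: -217.
Profit is highest at Q = 0. Equivalently, the lowest AVC in the table is 82/8 ≈ $10.25 at Q = 8, and P = $8 falls below it — price never covers variable cost, so the firm shuts down and loses only its fixed cost.

Q = 0 (shut down); profit = -$192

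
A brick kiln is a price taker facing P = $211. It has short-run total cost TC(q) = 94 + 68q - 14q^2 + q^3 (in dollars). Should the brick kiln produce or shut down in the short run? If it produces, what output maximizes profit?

Strip out fixed cost: VC = 68q - 14q^2 + q^3. Then AVC = 68 - 14q + q^2 and MC = 68 - 28q + 3q^2.
AVC hits its minimum where MC = AVC, at q = 7, giving min AVC = 68 - 14·7 + 7^2 = $19.
Because $211 ≥ $19, revenue can cover variable cost; the firm operates.
Set P = MC: 211 = 68 - 28q + 3q^2 → -143 - 28q + 3q^2 = 0. The roots are q = -11/3 and q = 13; the profit-maximizing output is on the rising part of MC, so q* = 13.
Check: AVC at q = 13 is $55 ≤ P, so revenue covers variable cost.
Profit = P·q − TC = 211·13 − 809 = $1934.

Produce at q = 13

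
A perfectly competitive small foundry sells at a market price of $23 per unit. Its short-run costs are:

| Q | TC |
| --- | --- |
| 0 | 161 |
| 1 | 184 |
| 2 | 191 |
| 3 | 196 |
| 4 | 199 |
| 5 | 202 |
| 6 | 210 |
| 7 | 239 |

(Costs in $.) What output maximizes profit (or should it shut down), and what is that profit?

Q = 6; profit = -$72

Compute π = P·Q − TC at each output: Q=0: -161; Q=1: -161; Q=2: -145; Q=3: -127; Q=4: -107; Q=5: -87; Q=6: -72; Q=7: -78.
Profit is maximized at Q = 6. AVC there is 49/6 = $8.17 ≤ P, so producing beats shutting down (which would give -$161).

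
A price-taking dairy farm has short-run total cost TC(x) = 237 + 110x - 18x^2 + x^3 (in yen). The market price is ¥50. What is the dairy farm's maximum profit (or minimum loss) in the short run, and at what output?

Profit = -¥37 at x = 10

AVC = 110 - 18x + x^2; min AVC = ¥29 at x = 9. Since P = ¥50 ≥ min AVC, the firm produces.
MC = 110 - 36x + 3x^2. Setting P = MC and taking the root on the rising branch gives x* = 10.
TR = 50·10 = 500. TC = 237 + 300 = 537. Profit = 500 − 537 = -¥37.
Shutting down would mean losing the fixed cost of ¥237, so operating at a loss of ¥37 is better by ¥200.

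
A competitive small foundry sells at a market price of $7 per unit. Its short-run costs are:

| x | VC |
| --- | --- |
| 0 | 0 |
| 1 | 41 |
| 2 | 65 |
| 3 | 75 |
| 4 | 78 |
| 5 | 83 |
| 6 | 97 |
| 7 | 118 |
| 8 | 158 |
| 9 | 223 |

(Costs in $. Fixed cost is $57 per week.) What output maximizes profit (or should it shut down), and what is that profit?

x = 0 (shut down); profit = -$57

Profit at each row (π = 7x − TC): x=0: -57; x=1: -91; x=2: -108; x=3: -111; x=4: -107; x=5: -105; x=6: -112; x=7: -126; x=8: -159; x=9: -217.
Profit is highest at x = 0. Equivalently, the lowest AVC in the table is 97/6 ≈ $16.17 at x = 6, and P = $7 falls below it — price never covers variable cost, so the firm shuts down and loses only its fixed cost.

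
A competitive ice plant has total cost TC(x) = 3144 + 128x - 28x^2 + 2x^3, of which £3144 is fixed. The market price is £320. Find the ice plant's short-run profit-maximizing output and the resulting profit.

AVC = 128 - 28x + 2x^2; min AVC = £30 at x = 7. Since P = £320 ≥ min AVC, the firm produces.
MC = 128 - 56x + 6x^2. Setting P = MC and taking the root on the rising branch gives x* = 12.
TR = 320·12 = 3840. TC = 3144 + 960 = 4104. Profit = 3840 − 4104 = -£264.
That loss of £264 beats the £3144 the firm would lose by shutting down; producing recovers £2880 of fixed cost.

Profit = -£264 at x = 12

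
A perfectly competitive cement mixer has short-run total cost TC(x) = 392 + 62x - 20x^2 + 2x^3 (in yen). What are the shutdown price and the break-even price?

AVC = 62 - 20x + 2x^2; minimized at x = 5, giving min AVC = ¥12. That is the shutdown price.
ATC = 392/x + 62 - 20x + 2x^2. Setting dATC/dx = −392/x^2 − 20 + 4x = 0 gives x = 7 (since 4·7^3 − 20·7^2 = 392).
min ATC = 392/7 + 62 − 20·7 + 2·7^2 = ¥76. That is the break-even price.
Between these two prices the firm operates at a loss; above ¥76 it earns a profit.

Shutdown price = ¥12; break-even price = ¥76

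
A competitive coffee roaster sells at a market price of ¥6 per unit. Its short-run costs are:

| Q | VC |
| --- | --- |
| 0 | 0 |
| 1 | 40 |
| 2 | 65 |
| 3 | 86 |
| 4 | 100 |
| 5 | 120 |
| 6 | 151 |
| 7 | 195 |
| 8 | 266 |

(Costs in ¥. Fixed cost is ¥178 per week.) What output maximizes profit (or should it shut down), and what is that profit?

Q = 0 (shut down); profit = -¥178

Tabulate TR − TC: Q=0: -178; Q=1: -212; Q=2: -231; Q=3: -246; Q=4: -254; Q=5: -268; Q=6: -293; Q=7: -331; Q=8: -396.
Profit is highest at Q = 0. Equivalently, the lowest AVC in the table is 120/5 ≈ ¥24 at Q = 5, and P = ¥6 falls below it — price never covers variable cost, so the firm shuts down and loses only its fixed cost.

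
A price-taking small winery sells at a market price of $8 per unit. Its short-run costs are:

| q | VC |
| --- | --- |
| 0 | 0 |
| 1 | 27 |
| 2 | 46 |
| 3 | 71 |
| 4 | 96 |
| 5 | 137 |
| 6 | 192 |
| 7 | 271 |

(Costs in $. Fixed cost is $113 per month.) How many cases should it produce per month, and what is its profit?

Compute π = P·q − TC at each output: q=0: -113; q=1: -132; q=2: -143; q=3: -160; q=4: -177; q=5: -210; q=6: -257; q=7: -328.
Profit is highest at q = 0. Equivalently, the lowest AVC in the table is 46/2 ≈ $23 at q = 2, and P = $8 falls below it — price never covers variable cost, so the firm shuts down and loses only its fixed cost.

q = 0 (shut down); profit = -$113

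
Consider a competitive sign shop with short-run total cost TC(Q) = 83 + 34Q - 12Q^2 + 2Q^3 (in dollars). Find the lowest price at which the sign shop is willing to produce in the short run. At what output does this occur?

The firm shuts down when price falls below the minimum of average variable cost. AVC = VC/Q = 34 - 12Q + 2Q^2.
At the minimum of AVC, MC = AVC. MC = 34 - 24Q + 6Q^2; setting MC = AVC gives 4Q^2 - 12Q = 0, so Q = 3. min AVC = 16.
So the shutdown price is $16.

$16 per unit, at Q = 3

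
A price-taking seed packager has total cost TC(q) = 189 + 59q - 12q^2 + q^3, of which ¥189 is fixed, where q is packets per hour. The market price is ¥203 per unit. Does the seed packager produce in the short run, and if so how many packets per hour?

From TC, MC = TC'(q) = 59 - 24q + 3q^2 and AVC = VC/q = 59 - 12q + q^2.
The AVC parabola has its vertex at q = 12/2 = 6, where AVC = 59 - 12·6 + 6^2 = ¥23.
Because ¥203 ≥ ¥23, revenue can cover variable cost; the firm operates.
P = MC gives -144 - 24q + 3q^2 = 0, with roots -4 and 12. Take the larger (rising MC): q* = 12.
Check: AVC at q = 12 is ¥59 ≤ P, so revenue covers variable cost.
Profit = P·q − TC = 203·12 − 897 = ¥1539.

Produce at q = 12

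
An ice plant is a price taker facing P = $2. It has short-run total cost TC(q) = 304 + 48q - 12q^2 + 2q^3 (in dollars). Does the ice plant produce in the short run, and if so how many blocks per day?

From TC, MC = TC'(q) = 48 - 24q + 6q^2 and AVC = VC/q = 48 - 12q + 2q^2.
AVC is minimized where dAVC/dq = -12 + 4q = 0, at q = 3; min AVC = 48 - 12·3 + 2·3^2 = $30.
With P < min AVC ($2 < $30), every unit sold adds to the loss.
Best response: produce nothing and absorb the $304 fixed cost.

Shut down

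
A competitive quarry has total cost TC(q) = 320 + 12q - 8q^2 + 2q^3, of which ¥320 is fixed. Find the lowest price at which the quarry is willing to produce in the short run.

The shutdown price is the minimum of AVC. VC = 12q - 8q^2 + 2q^3, so AVC = 12 - 8q + 2q^2.
dAVC/dq = -8 + 4q = 0 gives q = 2. min AVC = 12 - 8·2 + 2·2^2 = 4.
For P < ¥4 the firm produces nothing.

¥4 per unit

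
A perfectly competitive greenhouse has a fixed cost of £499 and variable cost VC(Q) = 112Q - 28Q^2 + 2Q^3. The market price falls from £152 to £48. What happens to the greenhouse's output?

AVC = 112 - 28Q + 2Q^2, minimized at Q = 7 where min AVC = £14. MC = 112 - 56Q + 6Q^2.
At P = £152 ≥ min AVC, set P = MC on the rising branch: Q = 10.
At P = £48 ≥ min AVC, set P = MC: Q = 8. The firm stays open but cuts output.

Output falls from 10 to 8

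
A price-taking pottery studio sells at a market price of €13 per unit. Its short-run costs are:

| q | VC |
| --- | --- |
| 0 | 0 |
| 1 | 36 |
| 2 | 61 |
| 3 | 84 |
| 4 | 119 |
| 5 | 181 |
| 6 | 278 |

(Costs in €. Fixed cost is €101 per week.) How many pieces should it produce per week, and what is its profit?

Compute π = P·q − TC at each output: q=0: -101; q=1: -124; q=2: -136; q=3: -146; q=4: -168; q=5: -217; q=6: -301.
Profit is highest at q = 0. Equivalently, the lowest AVC in the table is 84/3 ≈ €28 at q = 3, and P = €13 falls below it — price never covers variable cost, so the firm shuts down and loses only its fixed cost.

q = 0 (shut down); profit = -€101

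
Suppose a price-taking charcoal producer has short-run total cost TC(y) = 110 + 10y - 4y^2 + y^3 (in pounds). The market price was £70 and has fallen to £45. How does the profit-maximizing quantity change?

Output falls from 6 to 5

MC = 10 - 8y + 3y^2; the shutdown threshold is min AVC = £6 (at y = 2).
With P = £70 above the shutdown price, P = MC gives y = 6.
At P = £45 ≥ min AVC, set P = MC: y = 5. The firm stays open but cuts output.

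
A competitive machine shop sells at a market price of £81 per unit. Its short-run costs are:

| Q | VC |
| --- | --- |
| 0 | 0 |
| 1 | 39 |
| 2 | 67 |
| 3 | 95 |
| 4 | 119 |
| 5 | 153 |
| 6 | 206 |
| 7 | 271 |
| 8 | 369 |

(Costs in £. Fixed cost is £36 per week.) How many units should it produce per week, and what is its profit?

Q = 7; profit = £260

Profit at each row (π = 81Q − TC): Q=0: -36; Q=1: 6; Q=2: 59; Q=3: 112; Q=4: 169; Q=5: 216; Q=6: 244; Q=7: 260; Q=8: 243.
Profit is maximized at Q = 7. AVC there is 271/7 = £38.71 ≤ P, so producing beats shutting down (which would give -£36).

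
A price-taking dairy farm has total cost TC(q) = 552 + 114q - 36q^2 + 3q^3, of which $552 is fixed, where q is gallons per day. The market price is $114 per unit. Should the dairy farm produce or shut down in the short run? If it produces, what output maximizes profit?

Produce at q = 8

Variable cost is VC = 114q - 36q^2 + 3q^3, so AVC = VC/q = 114 - 36q + 3q^2 and MC = dTC/dq = 114 - 72q + 9q^2.
AVC hits its minimum where MC = AVC, at q = 6, giving min AVC = 114 - 36·6 + 3·6^2 = $6.
Since P = $114 ≥ min AVC = $6, price covers variable cost and the firm should produce.
P = MC gives -72q + 9q^2 = 0, with roots 0 and 8. Take the larger (rising MC): q* = 8.
Check: AVC at q = 8 is $18 ≤ P, so revenue covers variable cost.
Profit = P·q − TC = 114·8 − 696 = $216.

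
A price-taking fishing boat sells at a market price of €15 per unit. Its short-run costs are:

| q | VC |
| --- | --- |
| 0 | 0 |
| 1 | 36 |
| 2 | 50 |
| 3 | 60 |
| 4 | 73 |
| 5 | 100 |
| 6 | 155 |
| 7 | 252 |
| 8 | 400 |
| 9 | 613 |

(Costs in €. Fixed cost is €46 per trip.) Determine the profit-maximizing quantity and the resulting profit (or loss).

q = 0 (shut down); profit = -€46

Tabulate TR − TC: q=0: -46; q=1: -67; q=2: -66; q=3: -61; q=4: -59; q=5: -71; q=6: -111; q=7: -193; q=8: -326; q=9: -524.
Profit is highest at q = 0. Equivalently, the lowest AVC in the table is 73/4 ≈ €18.25 at q = 4, and P = €15 falls below it — price never covers variable cost, so the firm shuts down and loses only its fixed cost.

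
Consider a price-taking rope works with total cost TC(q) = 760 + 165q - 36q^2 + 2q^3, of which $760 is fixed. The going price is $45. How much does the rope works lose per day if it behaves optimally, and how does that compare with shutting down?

AVC = 165 - 36q + 2q^2; min AVC = $3 at q = 9. Since P = $45 ≥ min AVC, the firm produces.
MC = 165 - 72q + 6q^2. Setting P = MC and taking the root on the rising branch gives q* = 10.
TR = 45·10 = 450. TC = 760 + 50 = 810. Profit = 450 − 810 = -$360.
That loss of $360 beats the $760 the firm would lose by shutting down; producing recovers $400 of fixed cost.

Profit = -$360 at q = 10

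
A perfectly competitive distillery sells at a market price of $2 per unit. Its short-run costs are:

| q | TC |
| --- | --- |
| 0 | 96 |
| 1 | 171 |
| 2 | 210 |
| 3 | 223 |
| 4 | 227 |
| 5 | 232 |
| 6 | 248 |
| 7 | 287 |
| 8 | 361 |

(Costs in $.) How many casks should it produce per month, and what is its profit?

q = 0 (shut down); profit = -$96

Profit at each row (π = 2q − TC): q=0: -96; q=1: -169; q=2: -206; q=3: -217; q=4: -219; q=5: -222; q=6: -236; q=7: -273; q=8: -345.
Profit is highest at q = 0. Equivalently, the lowest AVC in the table is 152/6 ≈ $25.33 at q = 6, and P = $2 falls below it — price never covers variable cost, so the firm shuts down and loses only its fixed cost.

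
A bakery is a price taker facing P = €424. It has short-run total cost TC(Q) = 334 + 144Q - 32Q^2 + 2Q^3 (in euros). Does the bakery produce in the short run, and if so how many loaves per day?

Strip out fixed cost: VC = 144Q - 32Q^2 + 2Q^3. Then AVC = 144 - 32Q + 2Q^2 and MC = 144 - 64Q + 6Q^2.
The AVC parabola has its vertex at Q = 32/4 = 8, where AVC = 144 - 32·8 + 2·8^2 = €16.
Since P = €424 ≥ min AVC = €16, price covers variable cost and the firm should produce.
P = MC gives -280 - 64Q + 6Q^2 = 0, with roots -10/3 and 14. Take the larger (rising MC): Q* = 14.
Check: AVC at Q = 14 is €88 ≤ P, so revenue covers variable cost.
Profit = P·Q − TC = 424·14 − 1566 = €4370.

Produce at Q = 14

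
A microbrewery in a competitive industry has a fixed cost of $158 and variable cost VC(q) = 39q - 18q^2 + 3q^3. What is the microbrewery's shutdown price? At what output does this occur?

$12 per unit, at q = 3

The shutdown price is the minimum of AVC. VC = 39q - 18q^2 + 3q^3, so AVC = 39 - 18q + 3q^2.
dAVC/dq = -18 + 6q = 0 gives q = 3. min AVC = 39 - 18·3 + 3·3^2 = 12.
For P < $12 the firm produces nothing.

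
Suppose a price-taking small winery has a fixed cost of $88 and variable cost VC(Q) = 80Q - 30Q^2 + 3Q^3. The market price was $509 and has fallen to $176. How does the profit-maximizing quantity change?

MC = 80 - 60Q + 9Q^2; the shutdown threshold is min AVC = $5 (at Q = 5).
With P = $509 above the shutdown price, P = MC gives Q = 11.
At P = $176 ≥ min AVC, set P = MC: Q = 8. The firm stays open but cuts output.

Output falls from 11 to 8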